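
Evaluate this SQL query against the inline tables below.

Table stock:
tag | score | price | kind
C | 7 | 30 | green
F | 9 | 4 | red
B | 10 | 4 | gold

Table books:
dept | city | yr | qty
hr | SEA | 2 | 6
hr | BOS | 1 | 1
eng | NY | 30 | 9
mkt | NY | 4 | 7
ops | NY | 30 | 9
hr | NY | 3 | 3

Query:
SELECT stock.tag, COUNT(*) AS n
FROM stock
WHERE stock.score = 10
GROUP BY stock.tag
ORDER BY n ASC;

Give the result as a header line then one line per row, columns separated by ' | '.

After WHERE (1 rows):
stock.tag | stock.score | stock.price | stock.kind
B | 10 | 4 | gold
After GROUP BY (1 rows):
stock.tag | n
B | 1
After ORDER BY (1 rows):
stock.tag | n
B | 1

== RESULT ==
stock.tag | n
B | 1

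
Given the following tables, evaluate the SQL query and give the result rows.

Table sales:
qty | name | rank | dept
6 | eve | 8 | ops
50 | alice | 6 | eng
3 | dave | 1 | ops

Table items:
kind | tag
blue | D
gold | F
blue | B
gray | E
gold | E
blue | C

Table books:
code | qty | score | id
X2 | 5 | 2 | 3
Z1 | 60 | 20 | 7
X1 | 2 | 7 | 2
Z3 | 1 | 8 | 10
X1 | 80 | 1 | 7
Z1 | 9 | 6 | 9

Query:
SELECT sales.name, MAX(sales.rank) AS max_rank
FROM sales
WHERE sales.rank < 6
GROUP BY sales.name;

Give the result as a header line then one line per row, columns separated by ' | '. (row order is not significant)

== RESULT ==
sales.name | max_rank
dave | 1

Derivation:
After WHERE (1 rows):
sales.qty | sales.name | sales.rank | sales.dept
3 | dave | 1 | ops
After GROUP BY (1 rows):
sales.name | max_rank
dave | 1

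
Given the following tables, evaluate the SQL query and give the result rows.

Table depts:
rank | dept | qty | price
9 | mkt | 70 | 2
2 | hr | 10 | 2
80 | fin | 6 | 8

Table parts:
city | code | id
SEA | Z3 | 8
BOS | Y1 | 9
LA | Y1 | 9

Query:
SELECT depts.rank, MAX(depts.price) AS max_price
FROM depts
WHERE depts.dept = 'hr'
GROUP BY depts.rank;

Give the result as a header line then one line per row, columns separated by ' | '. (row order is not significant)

After WHERE (1 rows):
depts.rank | depts.dept | depts.qty | depts.price
2 | hr | 10 | 2
After GROUP BY (1 rows):
depts.rank | max_price
2 | 2

== RESULT ==
depts.rank | max_price
2 | 2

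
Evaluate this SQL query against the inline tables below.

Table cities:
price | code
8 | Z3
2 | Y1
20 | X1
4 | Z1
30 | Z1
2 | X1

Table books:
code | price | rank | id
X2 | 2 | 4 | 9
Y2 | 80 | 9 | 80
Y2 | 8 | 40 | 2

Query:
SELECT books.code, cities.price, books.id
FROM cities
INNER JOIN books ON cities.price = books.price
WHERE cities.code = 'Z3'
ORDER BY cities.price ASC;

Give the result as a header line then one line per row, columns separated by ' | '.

After JOIN books (3 rows):
cities.price | cities.code | books.code | books.price | books.rank | books.id
8 | Z3 | Y2 | 8 | 40 | 2
2 | Y1 | X2 | 2 | 4 | 9
2 | X1 | X2 | 2 | 4 | 9
After WHERE (1 rows):
cities.price | cities.code | books.code | books.price | books.rank | books.id
8 | Z3 | Y2 | 8 | 40 | 2
After SELECT (1 rows):
books.code | cities.price | books.id
Y2 | 8 | 2
After ORDER BY (1 rows):
books.code | cities.price | books.id
Y2 | 8 | 2

== RESULT ==
books.code | cities.price | books.id
Y2 | 8 | 2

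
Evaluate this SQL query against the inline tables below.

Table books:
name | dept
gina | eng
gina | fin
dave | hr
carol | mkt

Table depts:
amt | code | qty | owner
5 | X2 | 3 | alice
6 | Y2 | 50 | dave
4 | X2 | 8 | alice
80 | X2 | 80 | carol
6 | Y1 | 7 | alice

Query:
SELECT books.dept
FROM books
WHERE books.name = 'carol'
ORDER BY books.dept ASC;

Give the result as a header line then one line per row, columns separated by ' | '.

After WHERE (1 rows):
books.name | books.dept
carol | mkt
After SELECT (1 rows):
books.dept
mkt
After ORDER BY (1 rows):
books.dept
mkt

== RESULT ==
books.dept
mkt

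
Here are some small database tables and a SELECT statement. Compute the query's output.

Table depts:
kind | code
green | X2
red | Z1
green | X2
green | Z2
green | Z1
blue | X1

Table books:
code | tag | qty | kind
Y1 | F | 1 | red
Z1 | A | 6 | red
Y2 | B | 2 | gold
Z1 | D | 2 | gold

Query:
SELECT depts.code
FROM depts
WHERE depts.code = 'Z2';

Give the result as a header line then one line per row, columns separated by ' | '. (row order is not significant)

== RESULT ==
depts.code
Z2

Derivation:
After WHERE (1 rows):
depts.kind | depts.code
green | Z2
After SELECT (1 rows):
depts.code
Z2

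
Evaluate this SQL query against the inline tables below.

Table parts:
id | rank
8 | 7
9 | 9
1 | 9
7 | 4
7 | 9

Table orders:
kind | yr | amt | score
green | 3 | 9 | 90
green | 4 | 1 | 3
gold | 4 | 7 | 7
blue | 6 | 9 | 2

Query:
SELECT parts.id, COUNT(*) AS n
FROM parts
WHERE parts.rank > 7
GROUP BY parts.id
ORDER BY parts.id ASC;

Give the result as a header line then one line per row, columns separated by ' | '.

== RESULT ==
parts.id | n
1 | 1
7 | 1
9 | 1

Derivation:
After WHERE (3 rows):
parts.id | parts.rank
9 | 9
1 | 9
7 | 9
After GROUP BY (3 rows):
parts.id | n
9 | 1
1 | 1
7 | 1
After ORDER BY (3 rows):
parts.id | n
1 | 1
7 | 1
9 | 1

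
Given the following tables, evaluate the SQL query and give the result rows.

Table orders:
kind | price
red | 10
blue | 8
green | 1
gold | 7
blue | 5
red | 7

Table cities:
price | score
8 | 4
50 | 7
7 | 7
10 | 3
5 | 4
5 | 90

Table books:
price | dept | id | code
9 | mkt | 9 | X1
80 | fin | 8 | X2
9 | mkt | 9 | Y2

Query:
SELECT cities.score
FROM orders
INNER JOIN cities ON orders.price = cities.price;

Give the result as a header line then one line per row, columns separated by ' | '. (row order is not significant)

After JOIN cities (6 rows):
orders.kind | orders.price | cities.price | cities.score
red | 10 | 10 | 3
blue | 8 | 8 | 4
gold | 7 | 7 | 7
blue | 5 | 5 | 4
blue | 5 | 5 | 90
red | 7 | 7 | 7
After SELECT (6 rows):
cities.score
3
4
7
4
90
7

== RESULT ==
cities.score
3
4
7
4
90
7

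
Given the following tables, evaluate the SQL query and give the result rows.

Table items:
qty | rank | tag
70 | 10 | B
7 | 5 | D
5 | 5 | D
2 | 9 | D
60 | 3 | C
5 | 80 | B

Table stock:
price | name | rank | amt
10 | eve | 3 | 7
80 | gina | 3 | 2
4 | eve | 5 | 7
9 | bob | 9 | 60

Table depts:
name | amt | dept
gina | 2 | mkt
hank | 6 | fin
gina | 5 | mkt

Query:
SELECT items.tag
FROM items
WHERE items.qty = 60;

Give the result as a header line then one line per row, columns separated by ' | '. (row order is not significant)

After WHERE (1 rows):
items.qty | items.rank | items.tag
60 | 3 | C
After SELECT (1 rows):
items.tag
C

== RESULT ==
items.tag
C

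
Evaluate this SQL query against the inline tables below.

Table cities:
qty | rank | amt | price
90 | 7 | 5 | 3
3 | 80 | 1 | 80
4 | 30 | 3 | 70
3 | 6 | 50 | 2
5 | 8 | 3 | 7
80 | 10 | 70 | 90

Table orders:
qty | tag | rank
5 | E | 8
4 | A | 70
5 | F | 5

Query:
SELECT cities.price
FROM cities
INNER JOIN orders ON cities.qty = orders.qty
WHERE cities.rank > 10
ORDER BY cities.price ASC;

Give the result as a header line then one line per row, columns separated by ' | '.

After JOIN orders (3 rows):
cities.qty | cities.rank | cities.amt | cities.price | orders.qty | orders.tag | orders.rank
4 | 30 | 3 | 70 | 4 | A | 70
5 | 8 | 3 | 7 | 5 | E | 8
5 | 8 | 3 | 7 | 5 | F | 5
After WHERE (1 rows):
cities.qty | cities.rank | cities.amt | cities.price | orders.qty | orders.tag | orders.rank
4 | 30 | 3 | 70 | 4 | A | 70
After SELECT (1 rows):
cities.price
70
After ORDER BY (1 rows):
cities.price
70

== RESULT ==
cities.price
70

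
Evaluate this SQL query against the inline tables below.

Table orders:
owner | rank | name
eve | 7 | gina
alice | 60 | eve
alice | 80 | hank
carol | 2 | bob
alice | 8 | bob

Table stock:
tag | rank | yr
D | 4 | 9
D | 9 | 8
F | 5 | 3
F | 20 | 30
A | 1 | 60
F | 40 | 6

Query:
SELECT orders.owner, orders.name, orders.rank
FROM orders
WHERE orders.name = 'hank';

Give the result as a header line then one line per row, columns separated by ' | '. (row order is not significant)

== RESULT ==
orders.owner | orders.name | orders.rank
alice | hank | 80

Derivation:
After WHERE (1 rows):
orders.owner | orders.rank | orders.name
alice | 80 | hank
After SELECT (1 rows):
orders.owner | orders.name | orders.rank
alice | hank | 80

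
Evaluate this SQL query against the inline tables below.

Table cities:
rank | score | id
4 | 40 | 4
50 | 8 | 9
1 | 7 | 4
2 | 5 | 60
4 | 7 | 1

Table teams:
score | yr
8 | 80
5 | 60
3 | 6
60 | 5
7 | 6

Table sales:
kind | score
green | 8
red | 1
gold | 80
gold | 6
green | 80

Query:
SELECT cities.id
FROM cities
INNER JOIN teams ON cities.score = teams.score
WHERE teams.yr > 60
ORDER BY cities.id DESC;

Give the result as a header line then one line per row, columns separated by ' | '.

== RESULT ==
cities.id
9

Derivation:
After JOIN teams (4 rows):
cities.rank | cities.score | cities.id | teams.score | teams.yr
50 | 8 | 9 | 8 | 80
1 | 7 | 4 | 7 | 6
2 | 5 | 60 | 5 | 60
4 | 7 | 1 | 7 | 6
After WHERE (1 rows):
cities.rank | cities.score | cities.id | teams.score | teams.yr
50 | 8 | 9 | 8 | 80
After SELECT (1 rows):
cities.id
9
After ORDER BY (1 rows):
cities.id
9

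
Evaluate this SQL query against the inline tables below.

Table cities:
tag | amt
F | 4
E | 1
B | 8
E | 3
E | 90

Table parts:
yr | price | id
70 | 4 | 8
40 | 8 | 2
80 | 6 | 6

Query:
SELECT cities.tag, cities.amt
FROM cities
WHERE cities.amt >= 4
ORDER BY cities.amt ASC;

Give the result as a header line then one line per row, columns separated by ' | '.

== RESULT ==
cities.tag | cities.amt
F | 4
B | 8
E | 90

Derivation:
After WHERE (3 rows):
cities.tag | cities.amt
F | 4
B | 8
E | 90
After SELECT (3 rows):
cities.tag | cities.amt
F | 4
B | 8
E | 90
After ORDER BY (3 rows):
cities.tag | cities.amt
F | 4
B | 8
E | 90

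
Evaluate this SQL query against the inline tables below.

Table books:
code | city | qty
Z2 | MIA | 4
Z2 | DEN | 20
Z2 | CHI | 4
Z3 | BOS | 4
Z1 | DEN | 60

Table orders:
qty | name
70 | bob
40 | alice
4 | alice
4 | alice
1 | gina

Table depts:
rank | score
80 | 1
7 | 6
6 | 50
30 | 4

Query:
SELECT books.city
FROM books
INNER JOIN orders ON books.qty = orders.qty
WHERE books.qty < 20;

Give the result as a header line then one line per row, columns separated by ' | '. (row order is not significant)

After JOIN orders (6 rows):
books.code | books.city | books.qty | orders.qty | orders.name
Z2 | MIA | 4 | 4 | alice
Z2 | MIA | 4 | 4 | alice
Z2 | CHI | 4 | 4 | alice
Z2 | CHI | 4 | 4 | alice
Z3 | BOS | 4 | 4 | alice
Z3 | BOS | 4 | 4 | alice
After WHERE (6 rows):
books.code | books.city | books.qty | orders.qty | orders.name
Z2 | MIA | 4 | 4 | alice
Z2 | MIA | 4 | 4 | alice
Z2 | CHI | 4 | 4 | alice
Z2 | CHI | 4 | 4 | alice
Z3 | BOS | 4 | 4 | alice
Z3 | BOS | 4 | 4 | alice
After SELECT (6 rows):
books.city
MIA
MIA
CHI
CHI
BOS
BOS

== RESULT ==
books.city
MIA
MIA
CHI
CHI
BOS
BOS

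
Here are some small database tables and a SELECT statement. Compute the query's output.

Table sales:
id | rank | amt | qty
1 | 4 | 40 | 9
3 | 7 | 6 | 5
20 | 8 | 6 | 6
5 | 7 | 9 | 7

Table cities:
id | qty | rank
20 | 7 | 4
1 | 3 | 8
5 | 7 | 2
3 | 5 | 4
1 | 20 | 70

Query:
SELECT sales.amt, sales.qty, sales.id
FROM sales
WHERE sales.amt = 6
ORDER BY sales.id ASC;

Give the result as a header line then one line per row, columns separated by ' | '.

After WHERE (2 rows):
sales.id | sales.rank | sales.amt | sales.qty
3 | 7 | 6 | 5
20 | 8 | 6 | 6
After SELECT (2 rows):
sales.amt | sales.qty | sales.id
6 | 5 | 3
6 | 6 | 20
After ORDER BY (2 rows):
sales.amt | sales.qty | sales.id
6 | 5 | 3
6 | 6 | 20

== RESULT ==
sales.amt | sales.qty | sales.id
6 | 5 | 3
6 | 6 | 20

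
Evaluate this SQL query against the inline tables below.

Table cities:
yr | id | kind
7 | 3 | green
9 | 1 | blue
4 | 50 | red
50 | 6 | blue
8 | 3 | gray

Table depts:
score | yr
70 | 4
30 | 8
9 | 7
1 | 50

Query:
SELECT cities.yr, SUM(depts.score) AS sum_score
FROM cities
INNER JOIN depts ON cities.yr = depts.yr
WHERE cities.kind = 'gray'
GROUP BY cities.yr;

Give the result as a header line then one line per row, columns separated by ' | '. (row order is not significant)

== RESULT ==
cities.yr | sum_score
8 | 30

Derivation:
After JOIN depts (4 rows):
cities.yr | cities.id | cities.kind | depts.score | depts.yr
7 | 3 | green | 9 | 7
4 | 50 | red | 70 | 4
50 | 6 | blue | 1 | 50
8 | 3 | gray | 30 | 8
After WHERE (1 rows):
cities.yr | cities.id | cities.kind | depts.score | depts.yr
8 | 3 | gray | 30 | 8
After GROUP BY (1 rows):
cities.yr | sum_score
8 | 30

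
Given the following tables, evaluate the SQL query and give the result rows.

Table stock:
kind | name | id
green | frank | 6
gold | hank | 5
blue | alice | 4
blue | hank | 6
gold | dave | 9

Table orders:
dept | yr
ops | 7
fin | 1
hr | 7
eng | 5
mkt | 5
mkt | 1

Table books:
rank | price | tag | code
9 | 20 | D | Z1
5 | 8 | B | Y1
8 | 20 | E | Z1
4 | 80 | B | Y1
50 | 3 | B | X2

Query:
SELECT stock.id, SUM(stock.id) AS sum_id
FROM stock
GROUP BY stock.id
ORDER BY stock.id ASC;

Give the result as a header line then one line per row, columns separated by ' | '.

== RESULT ==
stock.id | sum_id
4 | 4
5 | 5
6 | 12
9 | 9

Derivation:
After GROUP BY (4 rows):
stock.id | sum_id
6 | 12
5 | 5
4 | 4
9 | 9
After ORDER BY (4 rows):
stock.id | sum_id
4 | 4
5 | 5
6 | 12
9 | 9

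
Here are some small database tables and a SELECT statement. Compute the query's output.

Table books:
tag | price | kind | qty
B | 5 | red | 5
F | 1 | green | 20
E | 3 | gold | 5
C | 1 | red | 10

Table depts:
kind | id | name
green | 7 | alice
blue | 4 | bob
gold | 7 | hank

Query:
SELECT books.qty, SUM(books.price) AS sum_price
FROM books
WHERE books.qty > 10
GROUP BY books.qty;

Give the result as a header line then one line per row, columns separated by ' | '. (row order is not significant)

== RESULT ==
books.qty | sum_price
20 | 1

Derivation:
After WHERE (1 rows):
books.tag | books.price | books.kind | books.qty
F | 1 | green | 20
After GROUP BY (1 rows):
books.qty | sum_price
20 | 1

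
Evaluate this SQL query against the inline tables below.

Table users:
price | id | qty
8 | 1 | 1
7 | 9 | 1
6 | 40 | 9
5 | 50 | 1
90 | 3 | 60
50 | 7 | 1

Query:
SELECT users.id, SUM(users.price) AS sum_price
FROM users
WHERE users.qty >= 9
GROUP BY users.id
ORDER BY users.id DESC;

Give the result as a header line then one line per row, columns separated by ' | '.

After WHERE (2 rows):
users.price | users.id | users.qty
6 | 40 | 9
90 | 3 | 60
After GROUP BY (2 rows):
users.id | sum_price
40 | 6
3 | 90
After ORDER BY (2 rows):
users.id | sum_price
40 | 6
3 | 90

== RESULT ==
users.id | sum_price
40 | 6
3 | 90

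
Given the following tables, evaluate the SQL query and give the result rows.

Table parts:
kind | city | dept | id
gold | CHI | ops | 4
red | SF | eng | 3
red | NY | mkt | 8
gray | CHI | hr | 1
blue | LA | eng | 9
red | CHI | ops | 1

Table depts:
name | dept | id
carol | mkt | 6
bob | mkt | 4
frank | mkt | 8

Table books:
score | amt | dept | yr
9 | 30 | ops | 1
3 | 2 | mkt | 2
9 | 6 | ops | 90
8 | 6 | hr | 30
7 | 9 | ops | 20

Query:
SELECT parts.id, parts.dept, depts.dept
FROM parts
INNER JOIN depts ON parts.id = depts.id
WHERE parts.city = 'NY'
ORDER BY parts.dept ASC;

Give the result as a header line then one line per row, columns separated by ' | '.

== RESULT ==
parts.id | parts.dept | depts.dept
8 | mkt | mkt

Derivation:
After JOIN depts (2 rows):
parts.kind | parts.city | parts.dept | parts.id | depts.name | depts.dept | depts.id
gold | CHI | ops | 4 | bob | mkt | 4
red | NY | mkt | 8 | frank | mkt | 8
After WHERE (1 rows):
parts.kind | parts.city | parts.dept | parts.id | depts.name | depts.dept | depts.id
red | NY | mkt | 8 | frank | mkt | 8
After SELECT (1 rows):
parts.id | parts.dept | depts.dept
8 | mkt | mkt
After ORDER BY (1 rows):
parts.id | parts.dept | depts.dept
8 | mkt | mkt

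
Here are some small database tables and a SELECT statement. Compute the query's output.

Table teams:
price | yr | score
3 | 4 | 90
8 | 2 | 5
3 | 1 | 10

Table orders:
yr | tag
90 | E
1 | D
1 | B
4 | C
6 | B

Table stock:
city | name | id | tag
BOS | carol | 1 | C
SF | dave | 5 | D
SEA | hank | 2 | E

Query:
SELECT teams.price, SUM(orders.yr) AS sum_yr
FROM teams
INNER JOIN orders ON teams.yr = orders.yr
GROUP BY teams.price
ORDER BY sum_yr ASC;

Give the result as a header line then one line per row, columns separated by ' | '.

== RESULT ==
teams.price | sum_yr
3 | 6

Derivation:
After JOIN orders (3 rows):
teams.price | teams.yr | teams.score | orders.yr | orders.tag
3 | 4 | 90 | 4 | C
3 | 1 | 10 | 1 | D
3 | 1 | 10 | 1 | B
After GROUP BY (1 rows):
teams.price | sum_yr
3 | 6
After ORDER BY (1 rows):
teams.price | sum_yr
3 | 6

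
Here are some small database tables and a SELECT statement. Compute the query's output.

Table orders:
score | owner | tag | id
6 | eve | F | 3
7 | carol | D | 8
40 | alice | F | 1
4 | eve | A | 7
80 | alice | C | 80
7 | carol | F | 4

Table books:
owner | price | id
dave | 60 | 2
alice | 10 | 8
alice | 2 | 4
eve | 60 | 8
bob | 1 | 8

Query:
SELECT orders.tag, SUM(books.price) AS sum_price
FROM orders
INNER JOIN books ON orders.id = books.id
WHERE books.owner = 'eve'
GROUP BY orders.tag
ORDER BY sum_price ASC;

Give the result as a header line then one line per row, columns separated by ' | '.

== RESULT ==
orders.tag | sum_price
D | 60

Derivation:
After JOIN books (4 rows):
orders.score | orders.owner | orders.tag | orders.id | books.owner | books.price | books.id
7 | carol | D | 8 | alice | 10 | 8
7 | carol | D | 8 | eve | 60 | 8
7 | carol | D | 8 | bob | 1 | 8
7 | carol | F | 4 | alice | 2 | 4
After WHERE (1 rows):
orders.score | orders.owner | orders.tag | orders.id | books.owner | books.price | books.id
7 | carol | D | 8 | eve | 60 | 8
After GROUP BY (1 rows):
orders.tag | sum_price
D | 60
After ORDER BY (1 rows):
orders.tag | sum_price
D | 60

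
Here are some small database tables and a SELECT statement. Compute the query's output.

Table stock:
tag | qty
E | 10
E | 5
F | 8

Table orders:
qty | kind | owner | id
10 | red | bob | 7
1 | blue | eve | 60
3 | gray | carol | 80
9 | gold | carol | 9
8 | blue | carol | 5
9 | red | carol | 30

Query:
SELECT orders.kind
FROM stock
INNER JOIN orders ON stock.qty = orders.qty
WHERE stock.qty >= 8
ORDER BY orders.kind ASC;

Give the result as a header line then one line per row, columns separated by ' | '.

== RESULT ==
orders.kind
blue
red

Derivation:
After JOIN orders (2 rows):
stock.tag | stock.qty | orders.qty | orders.kind | orders.owner | orders.id
E | 10 | 10 | red | bob | 7
F | 8 | 8 | blue | carol | 5
After WHERE (2 rows):
stock.tag | stock.qty | orders.qty | orders.kind | orders.owner | orders.id
E | 10 | 10 | red | bob | 7
F | 8 | 8 | blue | carol | 5
After SELECT (2 rows):
orders.kind
red
blue
After ORDER BY (2 rows):
orders.kind
blue
red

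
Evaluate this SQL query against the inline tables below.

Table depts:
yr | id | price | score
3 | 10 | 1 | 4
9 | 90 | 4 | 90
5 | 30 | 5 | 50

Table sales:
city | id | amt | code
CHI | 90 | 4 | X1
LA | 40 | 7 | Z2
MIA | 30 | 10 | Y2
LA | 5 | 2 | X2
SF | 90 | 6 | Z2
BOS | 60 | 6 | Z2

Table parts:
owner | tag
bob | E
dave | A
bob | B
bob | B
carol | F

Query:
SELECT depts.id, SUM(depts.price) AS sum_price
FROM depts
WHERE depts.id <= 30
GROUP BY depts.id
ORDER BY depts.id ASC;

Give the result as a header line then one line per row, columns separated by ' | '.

After WHERE (2 rows):
depts.yr | depts.id | depts.price | depts.score
3 | 10 | 1 | 4
5 | 30 | 5 | 50
After GROUP BY (2 rows):
depts.id | sum_price
10 | 1
30 | 5
After ORDER BY (2 rows):
depts.id | sum_price
10 | 1
30 | 5

== RESULT ==
depts.id | sum_price
10 | 1
30 | 5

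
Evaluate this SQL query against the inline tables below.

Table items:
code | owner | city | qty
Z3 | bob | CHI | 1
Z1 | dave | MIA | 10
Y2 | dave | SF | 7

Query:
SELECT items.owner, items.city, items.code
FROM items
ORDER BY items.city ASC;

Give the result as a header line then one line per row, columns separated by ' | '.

== RESULT ==
items.owner | items.city | items.code
bob | CHI | Z3
dave | MIA | Z1
dave | SF | Y2

Derivation:
After SELECT (3 rows):
items.owner | items.city | items.code
bob | CHI | Z3
dave | MIA | Z1
dave | SF | Y2
After ORDER BY (3 rows):
items.owner | items.city | items.code
bob | CHI | Z3
dave | MIA | Z1
dave | SF | Y2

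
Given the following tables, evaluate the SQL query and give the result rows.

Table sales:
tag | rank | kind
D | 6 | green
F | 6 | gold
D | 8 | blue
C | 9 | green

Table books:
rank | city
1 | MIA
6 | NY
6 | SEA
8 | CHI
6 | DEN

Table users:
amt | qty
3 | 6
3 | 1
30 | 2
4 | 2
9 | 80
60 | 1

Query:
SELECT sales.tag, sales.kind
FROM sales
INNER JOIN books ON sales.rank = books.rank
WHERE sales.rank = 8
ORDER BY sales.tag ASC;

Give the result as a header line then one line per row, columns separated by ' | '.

== RESULT ==
sales.tag | sales.kind
D | blue

Derivation:
After JOIN books (7 rows):
sales.tag | sales.rank | sales.kind | books.rank | books.city
D | 6 | green | 6 | NY
D | 6 | green | 6 | SEA
D | 6 | green | 6 | DEN
F | 6 | gold | 6 | NY
F | 6 | gold | 6 | SEA
F | 6 | gold | 6 | DEN
D | 8 | blue | 8 | CHI
After WHERE (1 rows):
sales.tag | sales.rank | sales.kind | books.rank | books.city
D | 8 | blue | 8 | CHI
After SELECT (1 rows):
sales.tag | sales.kind
D | blue
After ORDER BY (1 rows):
sales.tag | sales.kind
D | blue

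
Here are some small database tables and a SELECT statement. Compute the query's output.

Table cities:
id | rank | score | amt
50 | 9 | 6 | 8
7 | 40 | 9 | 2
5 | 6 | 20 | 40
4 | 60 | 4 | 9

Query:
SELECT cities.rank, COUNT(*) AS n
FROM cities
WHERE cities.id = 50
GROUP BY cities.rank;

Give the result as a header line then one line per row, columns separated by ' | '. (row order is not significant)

== RESULT ==
cities.rank | n
9 | 1

Derivation:
After WHERE (1 rows):
cities.id | cities.rank | cities.score | cities.amt
50 | 9 | 6 | 8
After GROUP BY (1 rows):
cities.rank | n
9 | 1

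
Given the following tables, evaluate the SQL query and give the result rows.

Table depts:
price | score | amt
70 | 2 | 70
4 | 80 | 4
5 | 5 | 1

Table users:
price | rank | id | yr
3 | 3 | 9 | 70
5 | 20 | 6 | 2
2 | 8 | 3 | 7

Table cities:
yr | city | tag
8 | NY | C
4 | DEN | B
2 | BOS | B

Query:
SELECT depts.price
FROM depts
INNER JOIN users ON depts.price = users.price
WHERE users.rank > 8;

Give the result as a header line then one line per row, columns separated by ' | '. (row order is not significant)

== RESULT ==
depts.price
5

Derivation:
After JOIN users (1 rows):
depts.price | depts.score | depts.amt | users.price | users.rank | users.id | users.yr
5 | 5 | 1 | 5 | 20 | 6 | 2
After WHERE (1 rows):
depts.price | depts.score | depts.amt | users.price | users.rank | users.id | users.yr
5 | 5 | 1 | 5 | 20 | 6 | 2
After SELECT (1 rows):
depts.price
5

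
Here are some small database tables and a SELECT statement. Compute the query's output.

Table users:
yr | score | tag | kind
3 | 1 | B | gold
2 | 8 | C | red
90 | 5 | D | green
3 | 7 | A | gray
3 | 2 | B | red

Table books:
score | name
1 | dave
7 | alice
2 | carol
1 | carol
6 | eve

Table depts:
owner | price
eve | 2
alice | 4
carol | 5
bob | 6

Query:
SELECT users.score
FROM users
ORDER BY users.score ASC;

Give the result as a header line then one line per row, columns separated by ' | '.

== RESULT ==
users.score
1
2
5
7
8

Derivation:
After SELECT (5 rows):
users.score
1
8
5
7
2
After ORDER BY (5 rows):
users.score
1
2
5
7
8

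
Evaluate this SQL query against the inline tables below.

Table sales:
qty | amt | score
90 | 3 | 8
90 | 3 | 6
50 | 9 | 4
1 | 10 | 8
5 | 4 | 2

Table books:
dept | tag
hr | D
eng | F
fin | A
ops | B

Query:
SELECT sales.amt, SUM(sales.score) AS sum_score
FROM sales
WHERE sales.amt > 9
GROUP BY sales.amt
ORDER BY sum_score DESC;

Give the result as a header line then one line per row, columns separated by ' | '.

After WHERE (1 rows):
sales.qty | sales.amt | sales.score
1 | 10 | 8
After GROUP BY (1 rows):
sales.amt | sum_score
10 | 8
After ORDER BY (1 rows):
sales.amt | sum_score
10 | 8

== RESULT ==
sales.amt | sum_score
10 | 8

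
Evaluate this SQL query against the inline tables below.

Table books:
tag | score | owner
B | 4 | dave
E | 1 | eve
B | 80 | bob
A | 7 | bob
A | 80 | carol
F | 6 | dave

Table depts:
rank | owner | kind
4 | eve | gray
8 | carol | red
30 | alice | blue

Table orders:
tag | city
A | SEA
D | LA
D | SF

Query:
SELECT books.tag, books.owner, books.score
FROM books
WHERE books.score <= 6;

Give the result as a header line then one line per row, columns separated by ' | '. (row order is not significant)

After WHERE (3 rows):
books.tag | books.score | books.owner
B | 4 | dave
E | 1 | eve
F | 6 | dave
After SELECT (3 rows):
books.tag | books.owner | books.score
B | dave | 4
E | eve | 1
F | dave | 6

== RESULT ==
books.tag | books.owner | books.score
B | dave | 4
E | eve | 1
F | dave | 6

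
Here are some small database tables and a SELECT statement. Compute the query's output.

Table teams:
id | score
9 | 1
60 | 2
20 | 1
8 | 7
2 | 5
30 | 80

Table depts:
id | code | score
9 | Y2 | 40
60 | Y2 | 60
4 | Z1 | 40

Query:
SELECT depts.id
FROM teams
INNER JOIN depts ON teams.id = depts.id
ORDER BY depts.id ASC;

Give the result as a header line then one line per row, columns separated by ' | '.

== RESULT ==
depts.id
9
60

Derivation:
After JOIN depts (2 rows):
teams.id | teams.score | depts.id | depts.code | depts.score
9 | 1 | 9 | Y2 | 40
60 | 2 | 60 | Y2 | 60
After SELECT (2 rows):
depts.id
9
60
After ORDER BY (2 rows):
depts.id
9
60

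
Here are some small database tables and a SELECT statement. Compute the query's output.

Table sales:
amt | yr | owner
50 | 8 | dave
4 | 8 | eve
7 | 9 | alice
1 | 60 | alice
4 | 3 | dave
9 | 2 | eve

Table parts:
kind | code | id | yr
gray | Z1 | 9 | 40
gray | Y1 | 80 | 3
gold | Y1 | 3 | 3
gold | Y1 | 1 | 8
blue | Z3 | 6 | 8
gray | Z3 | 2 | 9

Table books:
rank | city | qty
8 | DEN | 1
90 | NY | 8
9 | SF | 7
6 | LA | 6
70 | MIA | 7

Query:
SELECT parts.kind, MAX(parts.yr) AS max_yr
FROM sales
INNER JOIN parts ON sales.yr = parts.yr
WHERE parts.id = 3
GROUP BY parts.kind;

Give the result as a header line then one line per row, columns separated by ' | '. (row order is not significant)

After JOIN parts (7 rows):
sales.amt | sales.yr | sales.owner | parts.kind | parts.code | parts.id | parts.yr
50 | 8 | dave | gold | Y1 | 1 | 8
50 | 8 | dave | blue | Z3 | 6 | 8
4 | 8 | eve | gold | Y1 | 1 | 8
4 | 8 | eve | blue | Z3 | 6 | 8
7 | 9 | alice | gray | Z3 | 2 | 9
4 | 3 | dave | gray | Y1 | 80 | 3
4 | 3 | dave | gold | Y1 | 3 | 3
After WHERE (1 rows):
sales.amt | sales.yr | sales.owner | parts.kind | parts.code | parts.id | parts.yr
4 | 3 | dave | gold | Y1 | 3 | 3
After GROUP BY (1 rows):
parts.kind | max_yr
gold | 3

== RESULT ==
parts.kind | max_yr
gold | 3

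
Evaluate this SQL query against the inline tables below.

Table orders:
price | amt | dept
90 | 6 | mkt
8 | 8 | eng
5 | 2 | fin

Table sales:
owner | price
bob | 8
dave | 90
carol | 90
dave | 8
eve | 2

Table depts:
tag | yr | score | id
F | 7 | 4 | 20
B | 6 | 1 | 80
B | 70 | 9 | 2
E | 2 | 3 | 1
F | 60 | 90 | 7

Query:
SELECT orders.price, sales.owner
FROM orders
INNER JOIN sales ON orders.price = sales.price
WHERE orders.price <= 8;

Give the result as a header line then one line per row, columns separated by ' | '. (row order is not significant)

== RESULT ==
orders.price | sales.owner
8 | bob
8 | dave

Derivation:
After JOIN sales (4 rows):
orders.price | orders.amt | orders.dept | sales.owner | sales.price
90 | 6 | mkt | dave | 90
90 | 6 | mkt | carol | 90
8 | 8 | eng | bob | 8
8 | 8 | eng | dave | 8
After WHERE (2 rows):
orders.price | orders.amt | orders.dept | sales.owner | sales.price
8 | 8 | eng | bob | 8
8 | 8 | eng | dave | 8
After SELECT (2 rows):
orders.price | sales.owner
8 | bob
8 | dave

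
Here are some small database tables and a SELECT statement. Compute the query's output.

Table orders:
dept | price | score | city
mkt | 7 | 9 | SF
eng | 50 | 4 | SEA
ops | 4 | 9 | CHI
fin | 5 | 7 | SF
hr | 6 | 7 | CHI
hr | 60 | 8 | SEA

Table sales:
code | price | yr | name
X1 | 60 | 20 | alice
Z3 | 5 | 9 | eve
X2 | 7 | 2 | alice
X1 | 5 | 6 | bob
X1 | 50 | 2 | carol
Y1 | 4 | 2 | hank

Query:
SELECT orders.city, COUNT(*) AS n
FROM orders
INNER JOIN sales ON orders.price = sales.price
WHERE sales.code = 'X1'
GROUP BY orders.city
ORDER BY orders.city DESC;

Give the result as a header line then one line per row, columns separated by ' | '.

== RESULT ==
orders.city | n
SF | 1
SEA | 2

Derivation:
After JOIN sales (6 rows):
orders.dept | orders.price | orders.score | orders.city | sales.code | sales.price | sales.yr | sales.name
mkt | 7 | 9 | SF | X2 | 7 | 2 | alice
eng | 50 | 4 | SEA | X1 | 50 | 2 | carol
ops | 4 | 9 | CHI | Y1 | 4 | 2 | hank
fin | 5 | 7 | SF | Z3 | 5 | 9 | eve
fin | 5 | 7 | SF | X1 | 5 | 6 | bob
hr | 60 | 8 | SEA | X1 | 60 | 20 | alice
After WHERE (3 rows):
orders.dept | orders.price | orders.score | orders.city | sales.code | sales.price | sales.yr | sales.name
eng | 50 | 4 | SEA | X1 | 50 | 2 | carol
fin | 5 | 7 | SF | X1 | 5 | 6 | bob
hr | 60 | 8 | SEA | X1 | 60 | 20 | alice
After GROUP BY (2 rows):
orders.city | n
SEA | 2
SF | 1
After ORDER BY (2 rows):
orders.city | n
SF | 1
SEA | 2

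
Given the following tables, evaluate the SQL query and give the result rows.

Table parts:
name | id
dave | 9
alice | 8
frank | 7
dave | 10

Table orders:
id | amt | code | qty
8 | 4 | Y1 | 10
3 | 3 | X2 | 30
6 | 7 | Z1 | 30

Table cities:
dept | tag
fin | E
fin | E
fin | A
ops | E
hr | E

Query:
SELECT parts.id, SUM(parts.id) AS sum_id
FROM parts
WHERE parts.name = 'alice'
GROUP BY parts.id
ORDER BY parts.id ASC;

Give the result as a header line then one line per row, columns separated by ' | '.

After WHERE (1 rows):
parts.name | parts.id
alice | 8
After GROUP BY (1 rows):
parts.id | sum_id
8 | 8
After ORDER BY (1 rows):
parts.id | sum_id
8 | 8

== RESULT ==
parts.id | sum_id
8 | 8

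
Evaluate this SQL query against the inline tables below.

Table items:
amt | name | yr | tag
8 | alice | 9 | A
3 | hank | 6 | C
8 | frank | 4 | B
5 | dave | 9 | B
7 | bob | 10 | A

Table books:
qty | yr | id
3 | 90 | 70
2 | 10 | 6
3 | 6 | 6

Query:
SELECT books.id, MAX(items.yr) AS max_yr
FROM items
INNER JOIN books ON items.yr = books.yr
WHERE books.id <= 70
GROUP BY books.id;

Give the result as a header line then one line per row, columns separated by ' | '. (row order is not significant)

== RESULT ==
books.id | max_yr
6 | 10

Derivation:
After JOIN books (2 rows):
items.amt | items.name | items.yr | items.tag | books.qty | books.yr | books.id
3 | hank | 6 | C | 3 | 6 | 6
7 | bob | 10 | A | 2 | 10 | 6
After WHERE (2 rows):
items.amt | items.name | items.yr | items.tag | books.qty | books.yr | books.id
3 | hank | 6 | C | 3 | 6 | 6
7 | bob | 10 | A | 2 | 10 | 6
After GROUP BY (1 rows):
books.id | max_yr
6 | 10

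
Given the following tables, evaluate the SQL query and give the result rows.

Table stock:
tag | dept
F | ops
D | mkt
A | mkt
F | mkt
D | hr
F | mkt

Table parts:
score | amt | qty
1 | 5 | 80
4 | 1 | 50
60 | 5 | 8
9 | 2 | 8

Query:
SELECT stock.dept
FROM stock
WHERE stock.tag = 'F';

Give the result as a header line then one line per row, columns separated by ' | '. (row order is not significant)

== RESULT ==
stock.dept
ops
mkt
mkt

Derivation:
After WHERE (3 rows):
stock.tag | stock.dept
F | ops
F | mkt
F | mkt
After SELECT (3 rows):
stock.dept
ops
mkt
mkt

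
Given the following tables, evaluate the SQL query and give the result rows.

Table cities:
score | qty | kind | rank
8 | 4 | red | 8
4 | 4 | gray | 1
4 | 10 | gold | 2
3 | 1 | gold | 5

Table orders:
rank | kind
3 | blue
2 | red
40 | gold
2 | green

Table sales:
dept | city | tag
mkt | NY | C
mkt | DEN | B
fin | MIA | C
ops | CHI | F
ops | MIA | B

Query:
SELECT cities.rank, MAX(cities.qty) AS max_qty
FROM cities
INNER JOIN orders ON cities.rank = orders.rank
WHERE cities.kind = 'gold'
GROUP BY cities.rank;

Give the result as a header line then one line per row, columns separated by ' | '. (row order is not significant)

After JOIN orders (2 rows):
cities.score | cities.qty | cities.kind | cities.rank | orders.rank | orders.kind
4 | 10 | gold | 2 | 2 | red
4 | 10 | gold | 2 | 2 | green
After WHERE (2 rows):
cities.score | cities.qty | cities.kind | cities.rank | orders.rank | orders.kind
4 | 10 | gold | 2 | 2 | red
4 | 10 | gold | 2 | 2 | green
After GROUP BY (1 rows):
cities.rank | max_qty
2 | 10

== RESULT ==
cities.rank | max_qty
2 | 10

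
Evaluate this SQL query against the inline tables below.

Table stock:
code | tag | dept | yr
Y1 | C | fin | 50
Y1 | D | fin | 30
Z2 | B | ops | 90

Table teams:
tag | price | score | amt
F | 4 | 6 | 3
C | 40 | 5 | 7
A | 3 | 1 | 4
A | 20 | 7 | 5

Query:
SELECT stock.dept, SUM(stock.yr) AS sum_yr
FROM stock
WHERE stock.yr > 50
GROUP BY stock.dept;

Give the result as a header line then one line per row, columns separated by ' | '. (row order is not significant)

After WHERE (1 rows):
stock.code | stock.tag | stock.dept | stock.yr
Z2 | B | ops | 90
After GROUP BY (1 rows):
stock.dept | sum_yr
ops | 90

== RESULT ==
stock.dept | sum_yr
ops | 90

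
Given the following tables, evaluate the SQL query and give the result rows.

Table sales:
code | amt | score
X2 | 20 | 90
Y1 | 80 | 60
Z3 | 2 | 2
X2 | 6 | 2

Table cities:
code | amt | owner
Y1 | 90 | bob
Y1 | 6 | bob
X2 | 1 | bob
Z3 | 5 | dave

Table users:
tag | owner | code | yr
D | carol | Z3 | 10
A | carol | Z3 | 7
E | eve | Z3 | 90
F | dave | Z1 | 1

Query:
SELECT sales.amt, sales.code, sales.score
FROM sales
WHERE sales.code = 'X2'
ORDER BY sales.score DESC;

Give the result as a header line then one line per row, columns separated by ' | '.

After WHERE (2 rows):
sales.code | sales.amt | sales.score
X2 | 20 | 90
X2 | 6 | 2
After SELECT (2 rows):
sales.amt | sales.code | sales.score
20 | X2 | 90
6 | X2 | 2
After ORDER BY (2 rows):
sales.amt | sales.code | sales.score
20 | X2 | 90
6 | X2 | 2

== RESULT ==
sales.amt | sales.code | sales.score
20 | X2 | 90
6 | X2 | 2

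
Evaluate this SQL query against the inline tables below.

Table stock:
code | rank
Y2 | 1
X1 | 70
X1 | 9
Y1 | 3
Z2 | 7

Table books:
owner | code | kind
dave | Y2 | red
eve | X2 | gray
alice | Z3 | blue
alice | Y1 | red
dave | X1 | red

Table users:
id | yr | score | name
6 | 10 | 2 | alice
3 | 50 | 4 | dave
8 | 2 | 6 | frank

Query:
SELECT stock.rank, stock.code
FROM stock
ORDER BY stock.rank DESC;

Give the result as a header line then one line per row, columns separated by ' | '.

== RESULT ==
stock.rank | stock.code
70 | X1
9 | X1
7 | Z2
3 | Y1
1 | Y2

Derivation:
After SELECT (5 rows):
stock.rank | stock.code
1 | Y2
70 | X1
9 | X1
3 | Y1
7 | Z2
After ORDER BY (5 rows):
stock.rank | stock.code
70 | X1
9 | X1
7 | Z2
3 | Y1
1 | Y2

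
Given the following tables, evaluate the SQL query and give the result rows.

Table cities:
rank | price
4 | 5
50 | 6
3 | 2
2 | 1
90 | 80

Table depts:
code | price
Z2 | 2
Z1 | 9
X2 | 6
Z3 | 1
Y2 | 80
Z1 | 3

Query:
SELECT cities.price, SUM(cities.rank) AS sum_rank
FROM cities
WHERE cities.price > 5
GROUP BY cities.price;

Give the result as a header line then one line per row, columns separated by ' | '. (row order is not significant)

== RESULT ==
cities.price | sum_rank
6 | 50
80 | 90

Derivation:
After WHERE (2 rows):
cities.rank | cities.price
50 | 6
90 | 80
After GROUP BY (2 rows):
cities.price | sum_rank
6 | 50
80 | 90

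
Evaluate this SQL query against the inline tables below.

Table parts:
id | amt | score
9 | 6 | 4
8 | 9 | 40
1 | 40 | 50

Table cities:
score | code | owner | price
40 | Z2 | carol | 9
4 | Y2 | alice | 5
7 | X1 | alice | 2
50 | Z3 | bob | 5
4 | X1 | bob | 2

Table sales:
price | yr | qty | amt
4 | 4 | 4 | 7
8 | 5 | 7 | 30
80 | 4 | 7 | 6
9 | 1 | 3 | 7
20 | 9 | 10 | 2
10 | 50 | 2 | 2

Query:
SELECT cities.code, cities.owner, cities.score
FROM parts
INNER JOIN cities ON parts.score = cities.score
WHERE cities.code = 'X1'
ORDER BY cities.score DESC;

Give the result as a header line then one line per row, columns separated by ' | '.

After JOIN cities (4 rows):
parts.id | parts.amt | parts.score | cities.score | cities.code | cities.owner | cities.price
9 | 6 | 4 | 4 | Y2 | alice | 5
9 | 6 | 4 | 4 | X1 | bob | 2
8 | 9 | 40 | 40 | Z2 | carol | 9
1 | 40 | 50 | 50 | Z3 | bob | 5
After WHERE (1 rows):
parts.id | parts.amt | parts.score | cities.score | cities.code | cities.owner | cities.price
9 | 6 | 4 | 4 | X1 | bob | 2
After SELECT (1 rows):
cities.code | cities.owner | cities.score
X1 | bob | 4
After ORDER BY (1 rows):
cities.code | cities.owner | cities.score
X1 | bob | 4

== RESULT ==
cities.code | cities.owner | cities.score
X1 | bob | 4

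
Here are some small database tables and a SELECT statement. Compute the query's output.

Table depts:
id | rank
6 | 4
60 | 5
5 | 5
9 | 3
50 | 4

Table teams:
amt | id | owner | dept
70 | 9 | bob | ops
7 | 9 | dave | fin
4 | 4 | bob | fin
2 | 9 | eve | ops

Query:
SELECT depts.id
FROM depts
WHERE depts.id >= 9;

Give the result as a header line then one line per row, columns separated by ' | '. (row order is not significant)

== RESULT ==
depts.id
60
9
50

Derivation:
After WHERE (3 rows):
depts.id | depts.rank
60 | 5
9 | 3
50 | 4
After SELECT (3 rows):
depts.id
60
9
50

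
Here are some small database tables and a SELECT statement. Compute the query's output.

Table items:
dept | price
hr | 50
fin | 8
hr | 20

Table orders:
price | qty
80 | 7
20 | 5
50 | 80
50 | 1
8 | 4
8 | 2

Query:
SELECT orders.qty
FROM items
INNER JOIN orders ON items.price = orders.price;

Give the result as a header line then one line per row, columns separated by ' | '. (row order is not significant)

After JOIN orders (5 rows):
items.dept | items.price | orders.price | orders.qty
hr | 50 | 50 | 80
hr | 50 | 50 | 1
fin | 8 | 8 | 4
fin | 8 | 8 | 2
hr | 20 | 20 | 5
After SELECT (5 rows):
orders.qty
80
1
4
2
5

== RESULT ==
orders.qty
80
1
4
2
5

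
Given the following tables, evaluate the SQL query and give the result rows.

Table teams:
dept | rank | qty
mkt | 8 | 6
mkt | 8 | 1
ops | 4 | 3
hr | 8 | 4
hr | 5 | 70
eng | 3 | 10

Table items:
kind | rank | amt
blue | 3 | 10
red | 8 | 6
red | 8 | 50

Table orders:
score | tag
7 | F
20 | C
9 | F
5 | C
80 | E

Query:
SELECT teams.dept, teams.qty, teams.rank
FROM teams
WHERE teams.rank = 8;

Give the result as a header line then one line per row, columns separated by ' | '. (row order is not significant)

After WHERE (3 rows):
teams.dept | teams.rank | teams.qty
mkt | 8 | 6
mkt | 8 | 1
hr | 8 | 4
After SELECT (3 rows):
teams.dept | teams.qty | teams.rank
mkt | 6 | 8
mkt | 1 | 8
hr | 4 | 8

== RESULT ==
teams.dept | teams.qty | teams.rank
mkt | 6 | 8
mkt | 1 | 8
hr | 4 | 8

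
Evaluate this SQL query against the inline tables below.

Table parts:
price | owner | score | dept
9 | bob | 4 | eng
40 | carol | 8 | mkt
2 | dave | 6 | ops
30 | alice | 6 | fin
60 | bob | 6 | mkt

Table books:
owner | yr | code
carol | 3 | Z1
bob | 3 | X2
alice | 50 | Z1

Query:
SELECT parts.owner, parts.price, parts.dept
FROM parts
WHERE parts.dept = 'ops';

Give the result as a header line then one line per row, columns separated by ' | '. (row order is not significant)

After WHERE (1 rows):
parts.price | parts.owner | parts.score | parts.dept
2 | dave | 6 | ops
After SELECT (1 rows):
parts.owner | parts.price | parts.dept
dave | 2 | ops

== RESULT ==
parts.owner | parts.price | parts.dept
dave | 2 | ops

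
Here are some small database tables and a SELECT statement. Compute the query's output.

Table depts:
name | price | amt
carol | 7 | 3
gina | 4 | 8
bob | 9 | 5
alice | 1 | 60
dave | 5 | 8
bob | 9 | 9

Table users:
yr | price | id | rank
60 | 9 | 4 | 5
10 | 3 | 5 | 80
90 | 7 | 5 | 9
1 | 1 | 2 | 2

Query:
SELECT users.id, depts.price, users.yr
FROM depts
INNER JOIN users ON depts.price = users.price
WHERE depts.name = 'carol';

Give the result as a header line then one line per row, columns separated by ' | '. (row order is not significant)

== RESULT ==
users.id | depts.price | users.yr
5 | 7 | 90

Derivation:
After JOIN users (4 rows):
depts.name | depts.price | depts.amt | users.yr | users.price | users.id | users.rank
carol | 7 | 3 | 90 | 7 | 5 | 9
bob | 9 | 5 | 60 | 9 | 4 | 5
alice | 1 | 60 | 1 | 1 | 2 | 2
bob | 9 | 9 | 60 | 9 | 4 | 5
After WHERE (1 rows):
depts.name | depts.price | depts.amt | users.yr | users.price | users.id | users.rank
carol | 7 | 3 | 90 | 7 | 5 | 9
After SELECT (1 rows):
users.id | depts.price | users.yr
5 | 7 | 90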